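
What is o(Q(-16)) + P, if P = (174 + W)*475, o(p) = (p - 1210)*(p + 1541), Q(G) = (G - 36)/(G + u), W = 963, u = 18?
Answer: -1332465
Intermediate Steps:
Q(G) = (-36 + G)/(18 + G) (Q(G) = (G - 36)/(G + 18) = (-36 + G)/(18 + G))
o(p) = (-1210 + p)*(1541 + p)
P = 540075 (P = (174 + 963)*475 = 1137*475 = 540075)
o(Q(-16)) + P = (-1864610 + ((-36 - 16)/(18 - 16))**2 + 331*((-36 - 16)/(18 - 16))) + 540075 = (-1864610 + (-52/2)**2 + 331*(-52/2)) + 540075 = (-1864610 + ((1/2)*(-52))**2 + 331*((1/2)*(-52))) + 540075 = (-1864610 + (-26)**2 + 331*(-26)) + 540075 = (-1864610 + 676 - 8606) + 540075 = -1872540 + 540075 = -1332465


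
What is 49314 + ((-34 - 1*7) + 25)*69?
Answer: 48210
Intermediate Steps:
49314 + ((-34 - 1*7) + 25)*69 = 49314 + ((-34 - 7) + 25)*69 = 49314 + (-41 + 25)*69 = 49314 - 16*69 = 49314 - 1104 = 48210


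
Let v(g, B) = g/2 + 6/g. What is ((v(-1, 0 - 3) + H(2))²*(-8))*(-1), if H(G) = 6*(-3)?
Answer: 4802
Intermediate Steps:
H(G) = -18
v(g, B) = g/2 + 6/g (v(g, B) = g*(½) + 6/g = g/2 + 6/g)
((v(-1, 0 - 3) + H(2))²*(-8))*(-1) = ((((½)*(-1) + 6/(-1)) - 18)²*(-8))*(-1) = (((-½ + 6*(-1)) - 18)²*(-8))*(-1) = (((-½ - 6) - 18)²*(-8))*(-1) = ((-13/2 - 18)²*(-8))*(-1) = ((-49/2)²*(-8))*(-1) = ((2401/4)*(-8))*(-1) = -4802*(-1) = 4802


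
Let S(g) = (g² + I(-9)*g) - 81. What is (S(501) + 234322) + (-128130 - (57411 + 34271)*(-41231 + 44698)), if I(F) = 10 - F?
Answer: -317494863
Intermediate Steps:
S(g) = -81 + g² + 19*g (S(g) = (g² + (10 - 1*(-9))*g) - 81 = (g² + (10 + 9)*g) - 81 = (g² + 19*g) - 81 = -81 + g² + 19*g)
(S(501) + 234322) + (-128130 - (57411 + 34271)*(-41231 + 44698)) = ((-81 + 501² + 19*501) + 234322) + (-128130 - (57411 + 34271)*(-41231 + 44698)) = ((-81 + 251001 + 9519) + 234322) + (-128130 - 91682*3467) = (260439 + 234322) + (-128130 - 1*317861494) = 494761 + (-128130 - 317861494) = 494761 - 317989624 = -317494863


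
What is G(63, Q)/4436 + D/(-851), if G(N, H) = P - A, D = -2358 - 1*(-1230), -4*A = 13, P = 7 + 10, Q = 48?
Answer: 20084163/15100144 ≈ 1.3301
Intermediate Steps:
P = 17
A = -13/4 (A = -¼*13 = -13/4 ≈ -3.2500)
D = -1128 (D = -2358 + 1230 = -1128)
G(N, H) = 81/4 (G(N, H) = 17 - 1*(-13/4) = 17 + 13/4 = 81/4)
G(63, Q)/4436 + D/(-851) = (81/4)/4436 - 1128/(-851) = (81/4)*(1/4436) - 1128*(-1/851) = 81/17744 + 1128/851 = 20084163/15100144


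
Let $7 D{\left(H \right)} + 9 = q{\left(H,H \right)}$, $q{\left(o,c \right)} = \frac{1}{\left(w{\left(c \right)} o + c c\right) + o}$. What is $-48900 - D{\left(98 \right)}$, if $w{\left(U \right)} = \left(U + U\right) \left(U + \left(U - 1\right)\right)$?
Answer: $- \frac{1285392385243}{26286834} \approx -48899.0$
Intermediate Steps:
$w{\left(U \right)} = 2 U \left(-1 + 2 U\right)$ ($w{\left(U \right)} = 2 U \left(U + \left(-1 + U\right)\right) = 2 U \left(-1 + 2 U\right)$)
$q{\left(o,c \right)} = \frac{1}{o + c^{2} + 2 c o \left(-1 + 2 c\right)}$ ($q{\left(o,c \right)} = \frac{1}{\left(2 c \left(-1 + 2 c\right) o + c c\right) + o} = \frac{1}{\left(2 c o \left(-1 + 2 c\right) + c^{2}\right) + o} = \frac{1}{\left(c^{2} + 2 c o \left(-1 + 2 c\right)\right) + o} = \frac{1}{o + c^{2} + 2 c o \left(-1 + 2 c\right)}$)
$D{\left(H \right)} = - \frac{9}{7} + \frac{1}{7 \left(H + H^{2} + 2 H^{2} \left(-1 + 2 H\right)\right)}$ ($D{\left(H \right)} = - \frac{9}{7} + \frac{1}{7 \left(H + H^{2} + 2 H H \left(-1 + 2 H\right)\right)} = - \frac{9}{7} + \frac{1}{7 \left(H + H^{2} + 2 H^{2} \left(-1 + 2 H\right)\right)}$)
$-48900 - D{\left(98 \right)} = -48900 - \frac{1 - 36 \cdot 98^{3} - 882 + 9 \cdot 98^{2}}{7 \cdot 98 \left(1 - 98 + 4 \cdot 98^{2}\right)} = -48900 - \frac{1}{7} \cdot \frac{1}{98} \frac{1}{1 - 98 + 4 \cdot 9604} \left(1 - 33882912 - 882 + 9 \cdot 9604\right) = -48900 - \frac{1}{7} \cdot \frac{1}{98} \frac{1}{1 - 98 + 38416} \left(1 - 33882912 - 882 + 86436\right) = -48900 - \frac{1}{7} \cdot \frac{1}{98} \cdot \frac{1}{38319} \left(-33797357\right) = -48900 - - \frac{33797357}{26286834} = -48900 + \frac{33797357}{26286834} = - \frac{1285392385243}{26286834}$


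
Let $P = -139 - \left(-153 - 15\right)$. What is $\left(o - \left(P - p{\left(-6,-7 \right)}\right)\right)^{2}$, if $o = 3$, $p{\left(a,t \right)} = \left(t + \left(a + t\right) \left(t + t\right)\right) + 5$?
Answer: $23716$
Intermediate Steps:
$p{\left(a,t \right)} = 5 + t + 2 t \left(a + t\right)$ ($p{\left(a,t \right)} = \left(t + \left(a + t\right) 2 t\right) + 5 = \left(t + 2 t \left(a + t\right)\right) + 5 = 5 + t + 2 t \left(a + t\right)$)
$P = 29$ ($P = -139 - -168 = -139 + 168 = 29$)
$\left(o - \left(P - p{\left(-6,-7 \right)}\right)\right)^{2} = \left(3 + \left(\left(5 - 7 + 2 \left(-7\right)^{2} + 2 \left(-6\right) \left(-7\right)\right) - 29\right)\right)^{2} = \left(3 + \left(\left(5 - 7 + 2 \cdot 49 + 84\right) - 29\right)\right)^{2} = \left(3 + \left(\left(5 - 7 + 98 + 84\right) - 29\right)\right)^{2} = \left(3 + \left(180 - 29\right)\right)^{2} = \left(3 + 151\right)^{2} = 154^{2} = 23716$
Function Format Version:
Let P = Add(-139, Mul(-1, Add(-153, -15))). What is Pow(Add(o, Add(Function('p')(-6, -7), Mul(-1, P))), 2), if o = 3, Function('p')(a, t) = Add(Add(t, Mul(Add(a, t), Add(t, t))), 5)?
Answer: 23716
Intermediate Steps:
Function('p')(a, t) = Add(5, t, Mul(2, t, Add(a, t))) (Function('p')(a, t) = Add(Add(t, Mul(Add(a, t), Mul(2, t))), 5) = Add(Add(t, Mul(2, t, Add(a, t))), 5) = Add(5, t, Mul(2, t, Add(a, t))))
P = 29 (P = Add(-139, Mul(-1, -168)) = Add(-139, 168) = 29)
Pow(Add(o, Add(Function('p')(-6, -7), Mul(-1, P))), 2) = Pow(Add(3, Add(Add(5, -7, Mul(2, Pow(-7, 2)), Mul(2, -6, -7)), Mul(-1, 29))), 2) = Pow(Add(3, Add(Add(5, -7, Mul(2, 49), 84), -29)), 2) = Pow(Add(3, Add(Add(5, -7, 98, 84), -29)), 2) = Pow(Add(3, Add(180, -29)), 2) = Pow(Add(3, 151), 2) = Pow(154, 2) = 23716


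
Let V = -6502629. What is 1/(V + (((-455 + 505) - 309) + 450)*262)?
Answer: -1/6452587 ≈ -1.5498e-7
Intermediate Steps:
1/(V + (((-455 + 505) - 309) + 450)*262) = 1/(-6502629 + (((-455 + 505) - 309) + 450)*262) = 1/(-6502629 + ((50 - 309) + 450)*262) = 1/(-6502629 + (-259 + 450)*262) = 1/(-6502629 + 191*262) = 1/(-6502629 + 50042) = 1/(-6452587) = -1/6452587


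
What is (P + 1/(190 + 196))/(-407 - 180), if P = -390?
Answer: 150539/226582 ≈ 0.66439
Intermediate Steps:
(P + 1/(190 + 196))/(-407 - 180) = (-390 + 1/(190 + 196))/(-407 - 180) = (-390 + 1/386)/(-587) = (-390 + 1/386)*(-1/587) = -150539/386*(-1/587) = 150539/226582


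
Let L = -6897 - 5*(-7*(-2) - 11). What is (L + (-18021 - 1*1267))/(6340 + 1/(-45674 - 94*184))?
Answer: -1649814000/399229799 ≈ -4.1325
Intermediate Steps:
L = -6912 (L = -6897 - 5*(14 - 11) = -6897 - 5*3 = -6897 - 15 = -6912)
(L + (-18021 - 1*1267))/(6340 + 1/(-45674 - 94*184)) = (-6912 + (-18021 - 1*1267))/(6340 + 1/(-45674 - 94*184)) = (-6912 + (-18021 - 1267))/(6340 + 1/(-45674 - 17296)) = (-6912 - 19288)/(6340 + 1/(-62970)) = -26200/(6340 - 1/62970) = -26200/399229799/62970 = -26200*62970/399229799 = -1649814000/399229799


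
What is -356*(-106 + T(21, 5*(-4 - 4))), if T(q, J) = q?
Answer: 30260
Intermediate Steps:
-356*(-106 + T(21, 5*(-4 - 4))) = -356*(-106 + 21) = -356*(-85) = 30260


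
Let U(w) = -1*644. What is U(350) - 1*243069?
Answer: -243713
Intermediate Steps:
U(w) = -644
U(350) - 1*243069 = -644 - 1*243069 = -644 - 243069 = -243713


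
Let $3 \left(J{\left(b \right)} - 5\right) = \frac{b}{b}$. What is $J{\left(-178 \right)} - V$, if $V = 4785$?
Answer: $- \frac{14339}{3} \approx -4779.7$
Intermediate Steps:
$J{\left(b \right)} = \frac{16}{3}$ ($J{\left(b \right)} = 5 + \frac{b \frac{1}{b}}{3} = 5 + \frac{1}{3} \cdot 1 = 5 + \frac{1}{3} = \frac{16}{3}$)
$J{\left(-178 \right)} - V = \frac{16}{3} - 4785 = - \frac{14339}{3}$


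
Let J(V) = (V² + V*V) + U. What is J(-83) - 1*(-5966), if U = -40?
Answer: 19704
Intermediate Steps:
J(V) = -40 + 2*V² (J(V) = (V² + V*V) - 40 = (V² + V²) - 40 = 2*V² - 40 = -40 + 2*V²)
J(-83) - 1*(-5966) = (-40 + 2*(-83)²) - 1*(-5966) = (-40 + 2*6889) + 5966 = (-40 + 13778) + 5966 = 13738 + 5966 = 19704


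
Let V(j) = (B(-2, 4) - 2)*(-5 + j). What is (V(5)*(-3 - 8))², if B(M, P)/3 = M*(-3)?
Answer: 0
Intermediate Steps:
B(M, P) = -9*M (B(M, P) = 3*(M*(-3)) = 3*(-3*M) = -9*M)
V(j) = -80 + 16*j (V(j) = (-9*(-2) - 2)*(-5 + j) = (18 - 2)*(-5 + j) = 16*(-5 + j) = -80 + 16*j)
(V(5)*(-3 - 8))² = ((-80 + 16*5)*(-3 - 8))² = ((-80 + 80)*(-11))² = (0*(-11))² = 0² = 0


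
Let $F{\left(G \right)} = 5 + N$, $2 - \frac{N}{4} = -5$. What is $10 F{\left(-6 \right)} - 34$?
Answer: $296$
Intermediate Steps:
$N = 28$ ($N = 8 - -20 = 8 + 20 = 28$)
$F{\left(G \right)} = 33$ ($F{\left(G \right)} = 5 + 28 = 33$)
$10 F{\left(-6 \right)} - 34 = 10 \cdot 33 - 34 = 330 - 34 = 296$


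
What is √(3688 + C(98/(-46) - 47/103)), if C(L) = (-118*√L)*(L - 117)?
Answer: 2*√(5174412442 + 33429518*I*√907327)/2369 ≈ 115.5 + 98.248*I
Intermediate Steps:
C(L) = -118*√L*(-117 + L) (C(L) = (-118*√L)*(-117 + L) = -118*√L*(-117 + L))
√(3688 + C(98/(-46) - 47/103)) = √(3688 + 118*√(98/(-46) - 47/103)*(117 - (98/(-46) - 47/103))) = √(3688 + 118*√(98*(-1/46) - 47*1/103)*(117 - (98*(-1/46) - 47*1/103))) = √(3688 + 118*√(-49/23 - 47/103)*(117 - (-49/23 - 47/103))) = √(3688 + 118*√(-6128/2369)*(117 - 1*(-6128/2369))) = √(3688 + 118*(4*I*√907327/2369)*(117 + 6128/2369)) = √(3688 + 118*(4*I*√907327/2369)*(283301/2369)) = √(3688 + 133718072*I*√907327/5612161)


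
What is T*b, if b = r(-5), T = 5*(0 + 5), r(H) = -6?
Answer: -150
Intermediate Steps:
T = 25 (T = 5*5 = 25)
b = -6
T*b = 25*(-6) = -150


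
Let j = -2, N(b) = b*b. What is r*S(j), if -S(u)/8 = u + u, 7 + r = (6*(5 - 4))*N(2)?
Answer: 544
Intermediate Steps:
N(b) = b**2
r = 17 (r = -7 + (6*(5 - 4))*2**2 = -7 + (6*1)*4 = -7 + 6*4 = -7 + 24 = 17)
S(u) = -16*u (S(u) = -8*(u + u) = -16*u)
r*S(j) = 17*(-16*(-2)) = 17*32 = 544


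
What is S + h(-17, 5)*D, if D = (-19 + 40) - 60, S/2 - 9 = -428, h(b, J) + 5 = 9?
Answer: -994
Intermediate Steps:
h(b, J) = 4 (h(b, J) = -5 + 9 = 4)
S = -838 (S = 18 + 2*(-428) = 18 - 856 = -838)
D = -39 (D = 21 - 60 = -39)
S + h(-17, 5)*D = -838 + 4*(-39) = -838 - 156 = -994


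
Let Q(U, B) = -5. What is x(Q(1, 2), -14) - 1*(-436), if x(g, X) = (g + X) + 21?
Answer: 438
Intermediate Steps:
x(g, X) = 21 + X + g (x(g, X) = (X + g) + 21 = 21 + X + g)
x(Q(1, 2), -14) - 1*(-436) = (21 - 14 - 5) - 1*(-436) = 2 + 436 = 438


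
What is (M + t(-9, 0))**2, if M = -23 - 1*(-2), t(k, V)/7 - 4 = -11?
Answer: 4900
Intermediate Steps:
t(k, V) = -49 (t(k, V) = 28 + 7*(-11) = 28 - 77 = -49)
M = -21 (M = -23 + 2 = -21)
(M + t(-9, 0))**2 = (-21 - 49)**2 = (-70)**2 = 4900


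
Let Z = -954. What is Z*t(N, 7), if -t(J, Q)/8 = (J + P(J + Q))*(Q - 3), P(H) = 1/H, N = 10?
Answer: 5220288/17 ≈ 3.0708e+5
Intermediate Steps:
t(J, Q) = -8*(-3 + Q)*(J + 1/(J + Q)) (t(J, Q) = -8*(J + 1/(J + Q))*(Q - 3) = -8*(J + 1/(J + Q))*(-3 + Q) = -8*(-3 + Q)*(J + 1/(J + Q)))
Z*t(N, 7) = -7632*(3 - 1*7 + 10*(3 - 1*7)*(10 + 7))/(10 + 7) = -7632*(3 - 7 + 10*(3 - 7)*17)/17 = -7632*(3 - 7 + 10*(-4)*17)/17 = -7632*(3 - 7 - 680)/17 = -7632*(-684)/17 = -954*(-5472/17) = 5220288/17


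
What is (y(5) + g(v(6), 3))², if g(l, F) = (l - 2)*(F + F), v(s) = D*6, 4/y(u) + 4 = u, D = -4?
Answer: 23104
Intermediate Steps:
y(u) = 4/(-4 + u)
v(s) = -24 (v(s) = -4*6 = -24)
g(l, F) = 2*F*(-2 + l) (g(l, F) = (-2 + l)*(2*F) = 2*F*(-2 + l))
(y(5) + g(v(6), 3))² = (4/(-4 + 5) + 2*3*(-2 - 24))² = (4/1 + 2*3*(-26))² = (4*1 - 156)² = (4 - 156)² = (-152)² = 23104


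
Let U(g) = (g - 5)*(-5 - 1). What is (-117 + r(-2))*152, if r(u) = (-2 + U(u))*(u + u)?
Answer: -42104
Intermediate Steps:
U(g) = 30 - 6*g (U(g) = (-5 + g)*(-6) = 30 - 6*g)
r(u) = 2*u*(28 - 6*u) (r(u) = (-2 + (30 - 6*u))*(u + u) = (28 - 6*u)*(2*u) = 2*u*(28 - 6*u))
(-117 + r(-2))*152 = (-117 + 4*(-2)*(14 - 3*(-2)))*152 = (-117 + 4*(-2)*(14 + 6))*152 = (-117 + 4*(-2)*20)*152 = (-117 - 160)*152 = -277*152 = -42104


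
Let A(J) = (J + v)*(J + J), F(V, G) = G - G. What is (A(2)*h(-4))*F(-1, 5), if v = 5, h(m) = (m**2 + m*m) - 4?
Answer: 0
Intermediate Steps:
h(m) = -4 + 2*m**2 (h(m) = (m**2 + m**2) - 4 = 2*m**2 - 4 = -4 + 2*m**2)
F(V, G) = 0
A(J) = 2*J*(5 + J) (A(J) = (J + 5)*(J + J) = (5 + J)*(2*J) = 2*J*(5 + J))
(A(2)*h(-4))*F(-1, 5) = ((2*2*(5 + 2))*(-4 + 2*(-4)**2))*0 = ((2*2*7)*(-4 + 2*16))*0 = (28*(-4 + 32))*0 = (28*28)*0 = 784*0 = 0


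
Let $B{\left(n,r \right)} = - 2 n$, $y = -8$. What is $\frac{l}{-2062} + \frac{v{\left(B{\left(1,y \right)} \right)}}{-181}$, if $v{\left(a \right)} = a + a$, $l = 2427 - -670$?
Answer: $- \frac{552309}{373222} \approx -1.4798$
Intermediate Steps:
$l = 3097$ ($l = 2427 + 670 = 3097$)
$v{\left(a \right)} = 2 a$
$\frac{l}{-2062} + \frac{v{\left(B{\left(1,y \right)} \right)}}{-181} = \frac{3097}{-2062} + \frac{2 \left(\left(-2\right) 1\right)}{-181} = 3097 \left(- \frac{1}{2062}\right) + 2 \left(-2\right) \left(- \frac{1}{181}\right) = - \frac{3097}{2062} - - \frac{4}{181} = - \frac{3097}{2062} + \frac{4}{181} = - \frac{552309}{373222}$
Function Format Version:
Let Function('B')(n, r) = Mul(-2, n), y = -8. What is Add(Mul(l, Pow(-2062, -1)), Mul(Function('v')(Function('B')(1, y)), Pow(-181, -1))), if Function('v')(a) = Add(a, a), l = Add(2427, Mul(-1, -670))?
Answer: Rational(-552309, 373222) ≈ -1.4798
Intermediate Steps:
l = 3097 (l = Add(2427, 670) = 3097)
Function('v')(a) = Mul(2, a)
Add(Mul(l, Pow(-2062, -1)), Mul(Function('v')(Function('B')(1, y)), Pow(-181, -1))) = Add(Mul(3097, Pow(-2062, -1)), Mul(Mul(2, Mul(-2, 1)), Pow(-181, -1))) = Add(Mul(3097, Rational(-1, 2062)), Mul(Mul(2, -2), Rational(-1, 181))) = Add(Rational(-3097, 2062), Mul(-4, Rational(-1, 181))) = Add(Rational(-3097, 2062), Rational(4, 181)) = Rational(-552309, 373222)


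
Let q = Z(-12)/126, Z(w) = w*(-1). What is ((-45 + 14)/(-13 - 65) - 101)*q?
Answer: -1121/117 ≈ -9.5812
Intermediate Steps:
Z(w) = -w
q = 2/21 (q = -1*(-12)/126 = 12*(1/126) = 2/21 ≈ 0.095238)
((-45 + 14)/(-13 - 65) - 101)*q = ((-45 + 14)/(-13 - 65) - 101)*(2/21) = (-31/(-78) - 101)*(2/21) = (-31*(-1/78) - 101)*(2/21) = (31/78 - 101)*(2/21) = -7847/78*2/21 = -1121/117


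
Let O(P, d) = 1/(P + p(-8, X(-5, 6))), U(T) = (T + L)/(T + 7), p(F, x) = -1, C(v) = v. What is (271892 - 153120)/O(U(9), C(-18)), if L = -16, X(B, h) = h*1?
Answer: -682939/4 ≈ -1.7073e+5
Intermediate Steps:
X(B, h) = h
U(T) = (-16 + T)/(7 + T) (U(T) = (T - 16)/(T + 7) = (-16 + T)/(7 + T))
O(P, d) = 1/(-1 + P) (O(P, d) = 1/(P - 1) = 1/(-1 + P))
(271892 - 153120)/O(U(9), C(-18)) = (271892 - 153120)/(1/(-1 + (-16 + 9)/(7 + 9))) = 118772/(1/(-1 - 7/16)) = 118772/(1/(-23/16)) = 118772/(-16/23) = 118772*(-23/16) = -682939/4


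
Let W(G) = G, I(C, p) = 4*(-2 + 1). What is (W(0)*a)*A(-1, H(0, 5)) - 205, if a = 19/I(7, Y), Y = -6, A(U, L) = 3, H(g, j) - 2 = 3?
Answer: -205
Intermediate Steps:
H(g, j) = 5 (H(g, j) = 2 + 3 = 5)
I(C, p) = -4 (I(C, p) = 4*(-1) = -4)
a = -19/4 (a = 19/(-4) = 19*(-1/4) = -19/4 ≈ -4.7500)
(W(0)*a)*A(-1, H(0, 5)) - 205 = (0*(-19/4))*3 - 205 = 0*3 - 205 = 0 - 205 = -205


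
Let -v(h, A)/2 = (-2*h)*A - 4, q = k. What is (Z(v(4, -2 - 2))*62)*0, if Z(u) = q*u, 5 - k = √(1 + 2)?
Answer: 0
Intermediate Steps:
k = 5 - √3 (k = 5 - √(1 + 2) = 5 - √3 ≈ 3.2679)
q = 5 - √3 ≈ 3.2679
v(h, A) = 8 + 4*A*h (v(h, A) = -2*((-2*h)*A - 4) = -2*(-2*A*h - 4) = -2*(-4 - 2*A*h) = 8 + 4*A*h)
Z(u) = u*(5 - √3) (Z(u) = (5 - √3)*u = u*(5 - √3))
(Z(v(4, -2 - 2))*62)*0 = (((8 + 4*(-2 - 2)*4)*(5 - √3))*62)*0 = (((8 + 4*(-4)*4)*(5 - √3))*62)*0 = (((8 - 64)*(5 - √3))*62)*0 = (-56*(5 - √3)*62)*0 = ((-280 + 56*√3)*62)*0 = (-17360 + 3472*√3)*0 = 0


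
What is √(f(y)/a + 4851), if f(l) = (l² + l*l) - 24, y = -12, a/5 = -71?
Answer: √611253555/355 ≈ 69.644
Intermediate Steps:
a = -355 (a = 5*(-71) = -355)
f(l) = -24 + 2*l² (f(l) = (l² + l²) - 24 = 2*l² - 24 = -24 + 2*l²)
√(f(y)/a + 4851) = √((-24 + 2*(-12)²)/(-355) + 4851) = √((-24 + 2*144)*(-1/355) + 4851) = √((-24 + 288)*(-1/355) + 4851) = √(264*(-1/355) + 4851) = √(-264/355 + 4851) = √(1721841/355) = √611253555/355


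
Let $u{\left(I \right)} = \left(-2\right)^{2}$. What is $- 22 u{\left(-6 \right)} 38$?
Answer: $-3344$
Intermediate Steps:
$u{\left(I \right)} = 4$
$- 22 u{\left(-6 \right)} 38 = \left(-22\right) 4 \cdot 38 = \left(-88\right) 38 = -3344$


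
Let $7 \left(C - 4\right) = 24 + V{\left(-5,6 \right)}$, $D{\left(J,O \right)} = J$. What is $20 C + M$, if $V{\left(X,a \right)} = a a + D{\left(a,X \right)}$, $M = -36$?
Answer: $\frac{1628}{7} \approx 232.57$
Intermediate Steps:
$V{\left(X,a \right)} = a + a^{2}$ ($V{\left(X,a \right)} = a a + a = a^{2} + a = a + a^{2}$)
$C = \frac{94}{7}$ ($C = 4 + \frac{24 + 6 \left(1 + 6\right)}{7} = 4 + \frac{24 + 6 \cdot 7}{7} = 4 + \frac{24 + 42}{7} = 4 + \frac{1}{7} \cdot 66 = 4 + \frac{66}{7} = \frac{94}{7} \approx 13.429$)
$20 C + M = 20 \cdot \frac{94}{7} - 36 = \frac{1880}{7} - 36 = \frac{1628}{7}$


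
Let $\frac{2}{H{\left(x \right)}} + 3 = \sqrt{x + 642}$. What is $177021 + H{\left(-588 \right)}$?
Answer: $\frac{2655317}{15} + \frac{2 \sqrt{6}}{15} \approx 1.7702 \cdot 10^{5}$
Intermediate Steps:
$H{\left(x \right)} = \frac{2}{-3 + \sqrt{642 + x}}$ ($H{\left(x \right)} = \frac{2}{-3 + \sqrt{x + 642}} = \frac{2}{-3 + \sqrt{642 + x}}$)
$177021 + H{\left(-588 \right)} = 177021 + \frac{2}{-3 + \sqrt{642 - 588}} = 177021 + \frac{2}{-3 + \sqrt{54}} = 177021 + \frac{2}{-3 + 3 \sqrt{6}}$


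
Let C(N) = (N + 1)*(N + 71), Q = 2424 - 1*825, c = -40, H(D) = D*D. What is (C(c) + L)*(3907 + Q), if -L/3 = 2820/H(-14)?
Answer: -337826136/49 ≈ -6.8944e+6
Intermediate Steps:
H(D) = D**2
Q = 1599 (Q = 2424 - 825 = 1599)
L = -2115/49 (L = -8460/((-14)**2) = -8460/196 = -3*705/49 = -2115/49 ≈ -43.163)
C(N) = (1 + N)*(71 + N)
(C(c) + L)*(3907 + Q) = ((71 + (-40)**2 + 72*(-40)) - 2115/49)*(3907 + 1599) = ((71 + 1600 - 2880) - 2115/49)*5506 = (-1209 - 2115/49)*5506 = -61356/49*5506 = -337826136/49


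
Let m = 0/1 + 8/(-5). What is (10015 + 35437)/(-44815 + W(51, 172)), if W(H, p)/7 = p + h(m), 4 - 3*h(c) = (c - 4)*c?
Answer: -3408900/3271693 ≈ -1.0419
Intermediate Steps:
m = -8/5 (m = 0*1 + 8*(-⅕) = 0 - 8/5 = -8/5 ≈ -1.6000)
h(c) = 4/3 - c*(-4 + c)/3 (h(c) = 4/3 - (c - 4)*c/3 = 4/3 - (-4 + c)*c/3 = 4/3 - c*(-4 + c)/3)
W(H, p) = -868/75 + 7*p (W(H, p) = 7*(p + (4/3 - (-8/5)²/3 + (4/3)*(-8/5))) = 7*(p + (4/3 - ⅓*64/25 - 32/15)) = 7*(p + (4/3 - 64/75 - 32/15)) = 7*(p - 124/75) = 7*(-124/75 + p) = -868/75 + 7*p)
(10015 + 35437)/(-44815 + W(51, 172)) = (10015 + 35437)/(-44815 + (-868/75 + 7*172)) = 45452/(-44815 + (-868/75 + 1204)) = 45452/(-44815 + 89432/75) = 45452/(-3271693/75) = 45452*(-75/3271693) = -3408900/3271693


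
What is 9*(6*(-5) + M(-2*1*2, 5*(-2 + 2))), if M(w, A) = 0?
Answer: -270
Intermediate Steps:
9*(6*(-5) + M(-2*1*2, 5*(-2 + 2))) = 9*(6*(-5) + 0) = 9*(-30 + 0) = 9*(-30) = -270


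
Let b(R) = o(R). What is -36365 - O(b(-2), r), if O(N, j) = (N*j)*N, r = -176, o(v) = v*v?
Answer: -33549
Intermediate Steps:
o(v) = v**2
b(R) = R**2
O(N, j) = j*N**2
-36365 - O(b(-2), r) = -36365 - (-176)*((-2)**2)**2 = -36365 - (-176)*4**2 = -36365 - (-176)*16 = -36365 - 1*(-2816) = -36365 + 2816 = -33549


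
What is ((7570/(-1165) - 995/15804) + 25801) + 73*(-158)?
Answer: 52511671553/3682332 ≈ 14260.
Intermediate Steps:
((7570/(-1165) - 995/15804) + 25801) + 73*(-158) = ((7570*(-1/1165) - 995*1/15804) + 25801) - 11534 = ((-1514/233 - 995/15804) + 25801) - 11534 = (-24159091/3682332 + 25801) - 11534 = 94983688841/3682332 - 11534 = 52511671553/3682332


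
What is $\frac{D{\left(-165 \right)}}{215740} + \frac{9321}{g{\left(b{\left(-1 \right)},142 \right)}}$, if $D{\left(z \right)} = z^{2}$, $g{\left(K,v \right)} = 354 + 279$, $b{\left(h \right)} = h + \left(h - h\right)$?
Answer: $\frac{135209731}{9104228} \approx 14.851$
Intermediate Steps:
$b{\left(h \right)} = h$ ($b{\left(h \right)} = h + 0 = h$)
$g{\left(K,v \right)} = 633$
$\frac{D{\left(-165 \right)}}{215740} + \frac{9321}{g{\left(b{\left(-1 \right)},142 \right)}} = \frac{\left(-165\right)^{2}}{215740} + \frac{9321}{633} = 27225 \cdot \frac{1}{215740} + 9321 \cdot \frac{1}{633} = \frac{5445}{43148} + \frac{3107}{211} = \frac{135209731}{9104228}$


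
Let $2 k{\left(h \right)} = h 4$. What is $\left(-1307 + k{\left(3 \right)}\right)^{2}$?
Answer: $1692601$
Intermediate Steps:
$k{\left(h \right)} = 2 h$ ($k{\left(h \right)} = \frac{h 4}{2} = \frac{4 h}{2} = 2 h$)
$\left(-1307 + k{\left(3 \right)}\right)^{2} = \left(-1307 + 2 \cdot 3\right)^{2} = \left(-1307 + 6\right)^{2} = \left(-1301\right)^{2} = 1692601$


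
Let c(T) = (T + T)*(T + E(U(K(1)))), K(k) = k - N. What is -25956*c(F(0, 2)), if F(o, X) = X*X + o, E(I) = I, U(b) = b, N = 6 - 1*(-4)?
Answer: 1038240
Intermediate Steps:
N = 10 (N = 6 + 4 = 10)
K(k) = -10 + k (K(k) = k - 1*10 = k - 10 = -10 + k)
F(o, X) = o + X² (F(o, X) = X² + o = o + X²)
c(T) = 2*T*(-9 + T) (c(T) = (T + T)*(T + (-10 + 1)) = (2*T)*(T - 9) = (2*T)*(-9 + T) = 2*T*(-9 + T))
-25956*c(F(0, 2)) = -51912*(0 + 2²)*(-9 + (0 + 2²)) = -51912*(0 + 4)*(-9 + (0 + 4)) = -51912*4*(-9 + 4) = -51912*4*(-5) = -25956*(-40) = 1038240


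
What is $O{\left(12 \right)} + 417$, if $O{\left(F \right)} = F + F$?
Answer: $441$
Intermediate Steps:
$O{\left(F \right)} = 2 F$
$O{\left(12 \right)} + 417 = 2 \cdot 12 + 417 = 24 + 417 = 441$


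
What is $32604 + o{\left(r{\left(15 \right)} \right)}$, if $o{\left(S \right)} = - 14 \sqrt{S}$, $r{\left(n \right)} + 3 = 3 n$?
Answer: $32604 - 14 \sqrt{42} \approx 32513.0$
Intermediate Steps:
$r{\left(n \right)} = -3 + 3 n$
$32604 + o{\left(r{\left(15 \right)} \right)} = 32604 - 14 \sqrt{-3 + 3 \cdot 15} = 32604 - 14 \sqrt{-3 + 45} = 32604 - 14 \sqrt{42}$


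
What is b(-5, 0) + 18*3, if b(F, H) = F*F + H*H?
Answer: 79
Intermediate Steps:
b(F, H) = F² + H²
b(-5, 0) + 18*3 = ((-5)² + 0²) + 18*3 = (25 + 0) + 54 = 25 + 54 = 79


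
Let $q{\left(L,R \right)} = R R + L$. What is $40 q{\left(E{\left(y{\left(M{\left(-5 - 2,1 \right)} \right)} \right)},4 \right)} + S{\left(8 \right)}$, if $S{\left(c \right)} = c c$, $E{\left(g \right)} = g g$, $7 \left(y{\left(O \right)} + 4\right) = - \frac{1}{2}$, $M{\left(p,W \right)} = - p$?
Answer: $\frac{66986}{49} \approx 1367.1$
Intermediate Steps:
$y{\left(O \right)} = - \frac{57}{14}$ ($y{\left(O \right)} = -4 + \frac{\left(-1\right) \frac{1}{2}}{7} = -4 + \frac{1}{7} \left(- \frac{1}{2}\right) = -4 - \frac{1}{14} = - \frac{57}{14}$)
$E{\left(g \right)} = g^{2}$
$q{\left(L,R \right)} = L + R^{2}$ ($q{\left(L,R \right)} = R^{2} + L = L + R^{2}$)
$S{\left(c \right)} = c^{2}$
$40 q{\left(E{\left(y{\left(M{\left(-5 - 2,1 \right)} \right)} \right)},4 \right)} + S{\left(8 \right)} = 40 \left(\left(- \frac{57}{14}\right)^{2} + 4^{2}\right) + 8^{2} = 40 \left(\frac{3249}{196} + 16\right) + 64 = 40 \cdot \frac{6385}{196} + 64 = \frac{63850}{49} + 64 = \frac{66986}{49}$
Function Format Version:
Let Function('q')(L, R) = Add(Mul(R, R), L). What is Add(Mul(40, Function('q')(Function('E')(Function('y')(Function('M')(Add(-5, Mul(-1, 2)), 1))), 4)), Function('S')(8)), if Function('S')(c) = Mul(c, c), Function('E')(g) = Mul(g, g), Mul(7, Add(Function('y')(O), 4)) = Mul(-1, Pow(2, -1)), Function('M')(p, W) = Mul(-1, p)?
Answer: Rational(66986, 49) ≈ 1367.1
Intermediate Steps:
Function('y')(O) = Rational(-57, 14) (Function('y')(O) = Add(-4, Mul(Rational(1, 7), Mul(-1, Pow(2, -1)))) = Add(-4, Mul(Rational(1, 7), Mul(-1, Rational(1, 2)))) = Add(-4, Mul(Rational(1, 7), Rational(-1, 2))) = Add(-4, Rational(-1, 14)) = Rational(-57, 14))
Function('E')(g) = Pow(g, 2)
Function('q')(L, R) = Add(L, Pow(R, 2)) (Function('q')(L, R) = Add(Pow(R, 2), L) = Add(L, Pow(R, 2)))
Function('S')(c) = Pow(c, 2)
Add(Mul(40, Function('q')(Function('E')(Function('y')(Function('M')(Add(-5, Mul(-1, 2)), 1))), 4)), Function('S')(8)) = Add(Mul(40, Add(Pow(Rational(-57, 14), 2), Pow(4, 2))), Pow(8, 2)) = Add(Mul(40, Add(Rational(3249, 196), 16)), 64) = Add(Mul(40, Rational(6385, 196)), 64) = Add(Rational(63850, 49), 64) = Rational(66986, 49)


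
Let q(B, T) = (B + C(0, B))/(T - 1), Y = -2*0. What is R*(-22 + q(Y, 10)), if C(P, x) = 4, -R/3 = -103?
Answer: -19982/3 ≈ -6660.7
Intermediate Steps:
R = 309 (R = -3*(-103) = 309)
Y = 0
q(B, T) = (4 + B)/(-1 + T) (q(B, T) = (B + 4)/(T - 1) = (4 + B)/(-1 + T))
R*(-22 + q(Y, 10)) = 309*(-22 + (4 + 0)/(-1 + 10)) = 309*(-22 + 4/9) = 309*(-194/9) = -19982/3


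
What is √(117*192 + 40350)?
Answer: 19*√174 ≈ 250.63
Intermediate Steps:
√(117*192 + 40350) = √(22464 + 40350) = √62814 = 19*√174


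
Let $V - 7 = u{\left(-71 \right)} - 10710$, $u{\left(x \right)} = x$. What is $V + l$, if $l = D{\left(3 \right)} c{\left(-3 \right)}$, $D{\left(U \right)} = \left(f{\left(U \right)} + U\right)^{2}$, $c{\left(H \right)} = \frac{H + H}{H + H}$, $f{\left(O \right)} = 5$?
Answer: $-10710$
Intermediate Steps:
$c{\left(H \right)} = 1$ ($c{\left(H \right)} = \frac{2 H}{2 H} = 2 H \frac{1}{2 H} = 1$)
$D{\left(U \right)} = \left(5 + U\right)^{2}$
$V = -10774$ ($V = 7 - 10781 = -10774$)
$l = 64$ ($l = \left(5 + 3\right)^{2} \cdot 1 = 8^{2} \cdot 1 = 64 \cdot 1 = 64$)
$V + l = -10774 + 64 = -10710$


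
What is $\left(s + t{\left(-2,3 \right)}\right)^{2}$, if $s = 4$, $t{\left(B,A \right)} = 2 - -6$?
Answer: $144$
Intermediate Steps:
$t{\left(B,A \right)} = 8$ ($t{\left(B,A \right)} = 2 + 6 = 8$)
$\left(s + t{\left(-2,3 \right)}\right)^{2} = \left(4 + 8\right)^{2} = 12^{2} = 144$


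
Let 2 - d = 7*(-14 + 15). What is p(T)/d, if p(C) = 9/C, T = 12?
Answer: -3/20 ≈ -0.15000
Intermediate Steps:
d = -5 (d = 2 - 7*(-14 + 15) = 2 - 7 = -5)
p(T)/d = (9/12)/(-5) = (9*(1/12))*(-⅕) = (¾)*(-⅕) = -3/20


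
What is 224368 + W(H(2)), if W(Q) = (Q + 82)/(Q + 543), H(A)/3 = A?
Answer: 123178120/549 ≈ 2.2437e+5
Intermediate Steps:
H(A) = 3*A
W(Q) = (82 + Q)/(543 + Q)
224368 + W(H(2)) = 224368 + (82 + 3*2)/(543 + 3*2) = 224368 + (82 + 6)/(543 + 6) = 224368 + 88/549 = 123178120/549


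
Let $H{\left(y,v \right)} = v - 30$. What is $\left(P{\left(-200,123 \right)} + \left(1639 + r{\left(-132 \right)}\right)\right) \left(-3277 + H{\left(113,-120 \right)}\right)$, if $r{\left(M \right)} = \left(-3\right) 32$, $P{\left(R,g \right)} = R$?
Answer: $-4602461$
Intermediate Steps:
$H{\left(y,v \right)} = -30 + v$ ($H{\left(y,v \right)} = v - 30 = -30 + v$)
$r{\left(M \right)} = -96$
$\left(P{\left(-200,123 \right)} + \left(1639 + r{\left(-132 \right)}\right)\right) \left(-3277 + H{\left(113,-120 \right)}\right) = \left(-200 + \left(1639 - 96\right)\right) \left(-3277 - 150\right) = \left(-200 + 1543\right) \left(-3277 - 150\right) = 1343 \left(-3427\right) = -4602461$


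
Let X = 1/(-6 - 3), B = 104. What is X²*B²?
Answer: 10816/81 ≈ 133.53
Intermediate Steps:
X = -⅑ (X = 1/(-9) = -⅑ ≈ -0.11111)
X²*B² = (-⅑)²*104² = (1/81)*10816 = 10816/81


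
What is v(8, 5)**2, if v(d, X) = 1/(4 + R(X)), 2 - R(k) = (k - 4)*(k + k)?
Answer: 1/16 ≈ 0.062500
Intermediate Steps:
R(k) = 2 - 2*k*(-4 + k) (R(k) = 2 - (k - 4)*(k + k) = 2 - (-4 + k)*2*k = 2 - 2*k*(-4 + k))
v(d, X) = 1/(6 - 2*X**2 + 8*X) (v(d, X) = 1/(4 + (2 - 2*X**2 + 8*X)) = 1/(6 - 2*X**2 + 8*X))
v(8, 5)**2 = (1/(2*(3 - 1*5**2 + 4*5)))**2 = (1/(2*(3 - 1*25 + 20)))**2 = (1/(2*(3 - 25 + 20)))**2 = ((1/2)/(-2))**2 = ((1/2)*(-1/2))**2 = (-1/4)**2 = 1/16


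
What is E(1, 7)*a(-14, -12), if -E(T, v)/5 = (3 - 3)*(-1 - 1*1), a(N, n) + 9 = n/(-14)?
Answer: 0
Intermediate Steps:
a(N, n) = -9 - n/14 (a(N, n) = -9 + n/(-14) = -9 + n*(-1/14) = -9 - n/14)
E(T, v) = 0 (E(T, v) = -5*(3 - 3)*(-1 - 1*1) = -0*(-1 - 1) = -0*(-2) = -5*0 = 0)
E(1, 7)*a(-14, -12) = 0*(-9 - 1/14*(-12)) = 0*(-9 + 6/7) = 0*(-57/7) = 0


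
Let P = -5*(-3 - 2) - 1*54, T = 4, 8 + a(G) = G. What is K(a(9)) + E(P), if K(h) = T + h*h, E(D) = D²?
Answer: 846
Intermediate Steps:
a(G) = -8 + G
P = -29 (P = -5*(-5) - 54 = 25 - 54 = -29)
K(h) = 4 + h² (K(h) = 4 + h*h = 4 + h²)
K(a(9)) + E(P) = (4 + (-8 + 9)²) + (-29)² = (4 + 1²) + 841 = (4 + 1) + 841 = 5 + 841 = 846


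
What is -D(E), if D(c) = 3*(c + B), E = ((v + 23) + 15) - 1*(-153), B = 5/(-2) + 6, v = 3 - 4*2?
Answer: -1137/2 ≈ -568.50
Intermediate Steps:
v = -5 (v = 3 - 8 = -5)
B = 7/2 (B = 5*(-½) + 6 = -5/2 + 6 = 7/2 ≈ 3.5000)
E = 186 (E = ((-5 + 23) + 15) - 1*(-153) = (18 + 15) + 153 = 33 + 153 = 186)
D(c) = 21/2 + 3*c (D(c) = 3*(c + 7/2) = 3*(7/2 + c) = 21/2 + 3*c)
-D(E) = -(21/2 + 3*186) = -(21/2 + 558) = -1*1137/2 = -1137/2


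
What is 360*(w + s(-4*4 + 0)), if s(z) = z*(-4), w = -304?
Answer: -86400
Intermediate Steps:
s(z) = -4*z
360*(w + s(-4*4 + 0)) = 360*(-304 - 4*(-4*4 + 0)) = 360*(-304 - 4*(-16 + 0)) = 360*(-304 - 4*(-16)) = 360*(-304 + 64) = 360*(-240) = -86400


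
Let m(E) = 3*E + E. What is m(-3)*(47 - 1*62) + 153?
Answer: 333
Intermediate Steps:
m(E) = 4*E
m(-3)*(47 - 1*62) + 153 = (4*(-3))*(47 - 1*62) + 153 = -12*(47 - 62) + 153 = -12*(-15) + 153 = 180 + 153 = 333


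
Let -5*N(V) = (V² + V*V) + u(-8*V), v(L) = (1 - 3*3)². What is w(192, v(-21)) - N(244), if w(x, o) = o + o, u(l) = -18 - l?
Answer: 121646/5 ≈ 24329.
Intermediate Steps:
v(L) = 64 (v(L) = (1 - 9)² = (-8)² = 64)
w(x, o) = 2*o
N(V) = 18/5 - 8*V/5 - 2*V²/5 (N(V) = -((V² + V*V) + (-18 - (-8)*V))/5 = -((V² + V²) + (-18 + 8*V))/5 = -(2*V² + (-18 + 8*V))/5 = -(-18 + 2*V² + 8*V)/5 = 18/5 - 8*V/5 - 2*V²/5)
w(192, v(-21)) - N(244) = 2*64 - (18/5 - 8/5*244 - ⅖*244²) = 128 - (18/5 - 1952/5 - ⅖*59536) = 128 - (18/5 - 1952/5 - 119072/5) = 128 - 1*(-121006/5) = 128 + 121006/5 = 121646/5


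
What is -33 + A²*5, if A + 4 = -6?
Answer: 467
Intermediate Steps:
A = -10 (A = -4 - 6 = -10)
-33 + A²*5 = -33 + (-10)²*5 = -33 + 100*5 = -33 + 500 = 467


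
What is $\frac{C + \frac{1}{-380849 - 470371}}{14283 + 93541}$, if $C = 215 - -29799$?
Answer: $\frac{25548517079}{91781945280} \approx 0.27836$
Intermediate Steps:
$C = 30014$ ($C = 215 + 29799 = 30014$)
$\frac{C + \frac{1}{-380849 - 470371}}{14283 + 93541} = \frac{30014 + \frac{1}{-380849 - 470371}}{14283 + 93541} = \frac{30014 + \frac{1}{-851220}}{107824} = \left(30014 - \frac{1}{851220}\right) \frac{1}{107824} = \frac{25548517079}{851220} \cdot \frac{1}{107824} = \frac{25548517079}{91781945280}$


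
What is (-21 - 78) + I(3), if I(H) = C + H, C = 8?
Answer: -88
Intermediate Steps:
I(H) = 8 + H
(-21 - 78) + I(3) = (-21 - 78) + (8 + 3) = -99 + 11 = -88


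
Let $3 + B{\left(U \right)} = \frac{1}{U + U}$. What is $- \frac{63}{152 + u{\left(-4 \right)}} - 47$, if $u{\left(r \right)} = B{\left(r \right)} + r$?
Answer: $- \frac{54977}{1159} \approx -47.435$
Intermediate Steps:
$B{\left(U \right)} = -3 + \frac{1}{2 U}$ ($B{\left(U \right)} = -3 + \frac{1}{U + U} = -3 + \frac{1}{2 U}$)
$u{\left(r \right)} = -3 + r + \frac{1}{2 r}$ ($u{\left(r \right)} = \left(-3 + \frac{1}{2 r}\right) + r = -3 + r + \frac{1}{2 r}$)
$- \frac{63}{152 + u{\left(-4 \right)}} - 47 = - \frac{63}{152 - \left(7 + \frac{1}{8}\right)} - 47 = - \frac{63}{152 - \frac{57}{8}} - 47 = - \frac{63}{\frac{1159}{8}} - 47 = \left(-63\right) \frac{8}{1159} - 47 = - \frac{504}{1159} - 47 = - \frac{54977}{1159}$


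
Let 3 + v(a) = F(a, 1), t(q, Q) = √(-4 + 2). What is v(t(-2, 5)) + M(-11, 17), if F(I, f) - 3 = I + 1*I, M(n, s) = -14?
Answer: -14 + 2*I*√2 ≈ -14.0 + 2.8284*I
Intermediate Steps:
t(q, Q) = I*√2 (t(q, Q) = √(-2) = I*√2)
F(I, f) = 3 + 2*I (F(I, f) = 3 + (I + 1*I) = 3 + (I + I) = 3 + 2*I)
v(a) = 2*a (v(a) = -3 + (3 + 2*a) = 2*a)
v(t(-2, 5)) + M(-11, 17) = 2*(I*√2) - 14 = 2*I*√2 - 14 = -14 + 2*I*√2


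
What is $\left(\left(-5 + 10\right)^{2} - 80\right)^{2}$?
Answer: $3025$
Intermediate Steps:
$\left(\left(-5 + 10\right)^{2} - 80\right)^{2} = \left(5^{2} - 80\right)^{2} = \left(25 - 80\right)^{2} = \left(-55\right)^{2} = 3025$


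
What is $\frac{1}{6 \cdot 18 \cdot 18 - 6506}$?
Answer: $- \frac{1}{4562} \approx -0.0002192$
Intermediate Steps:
$\frac{1}{6 \cdot 18 \cdot 18 - 6506} = \frac{1}{108 \cdot 18 - 6506} = \frac{1}{1944 - 6506} = \frac{1}{-4562} = - \frac{1}{4562}$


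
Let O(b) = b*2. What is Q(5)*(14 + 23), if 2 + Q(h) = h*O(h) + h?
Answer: 1961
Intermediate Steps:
O(b) = 2*b
Q(h) = -2 + h + 2*h² (Q(h) = -2 + (h*(2*h) + h) = -2 + (2*h² + h) = -2 + (h + 2*h²) = -2 + h + 2*h²)
Q(5)*(14 + 23) = (-2 + 5 + 2*5²)*(14 + 23) = (-2 + 5 + 2*25)*37 = (-2 + 5 + 50)*37 = 53*37 = 1961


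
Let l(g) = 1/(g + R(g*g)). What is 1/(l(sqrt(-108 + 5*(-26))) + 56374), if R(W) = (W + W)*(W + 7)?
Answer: 681579822347032/38423380911190241513 + I*sqrt(238)/38423380911190241513 ≈ 1.7739e-5 + 4.0151e-19*I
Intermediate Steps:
R(W) = 2*W*(7 + W) (R(W) = (2*W)*(7 + W) = 2*W*(7 + W))
l(g) = 1/(g + 2*g**2*(7 + g**2)) (l(g) = 1/(g + 2*(g*g)*(7 + g*g)) = 1/(g + 2*g**2*(7 + g**2)))
1/(l(sqrt(-108 + 5*(-26))) + 56374) = 1/(1/((sqrt(-108 + 5*(-26)))*(1 + 2*sqrt(-108 + 5*(-26))*(7 + (sqrt(-108 + 5*(-26)))**2))) + 56374) = 1/(1/((sqrt(-108 - 130))*(1 + 2*sqrt(-108 - 130)*(7 + (sqrt(-108 - 130))**2))) + 56374) = 1/(1/((sqrt(-238))*(1 + 2*sqrt(-238)*(7 + (sqrt(-238))**2))) + 56374) = 1/(1/(((I*sqrt(238)))*(1 + 2*(I*sqrt(238))*(7 + (I*sqrt(238))**2))) + 56374) = 1/((-I*sqrt(238)/238)/(1 + 2*(I*sqrt(238))*(7 - 238)) + 56374) = 1/((-I*sqrt(238)/238)/(1 + 2*(I*sqrt(238))*(-231)) + 56374) = 1/((-I*sqrt(238)/238)/(1 - 462*I*sqrt(238)) + 56374) = 1/(-I*sqrt(238)/(238*(1 - 462*I*sqrt(238))) + 56374) = 1/(56374 - I*sqrt(238)/(238*(1 - 462*I*sqrt(238))))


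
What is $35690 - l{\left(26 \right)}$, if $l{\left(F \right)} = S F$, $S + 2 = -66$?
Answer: $37458$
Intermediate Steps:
$S = -68$ ($S = -2 - 66 = -68$)
$l{\left(F \right)} = - 68 F$
$35690 - l{\left(26 \right)} = 35690 - \left(-68\right) 26 = 35690 - -1768 = 35690 + 1768 = 37458$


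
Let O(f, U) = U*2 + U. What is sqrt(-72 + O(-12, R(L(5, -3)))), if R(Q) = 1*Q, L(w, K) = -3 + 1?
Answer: I*sqrt(78) ≈ 8.8318*I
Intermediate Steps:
L(w, K) = -2
R(Q) = Q
O(f, U) = 3*U (O(f, U) = 2*U + U = 3*U)
sqrt(-72 + O(-12, R(L(5, -3)))) = sqrt(-72 + 3*(-2)) = sqrt(-72 - 6) = sqrt(-78) = I*sqrt(78)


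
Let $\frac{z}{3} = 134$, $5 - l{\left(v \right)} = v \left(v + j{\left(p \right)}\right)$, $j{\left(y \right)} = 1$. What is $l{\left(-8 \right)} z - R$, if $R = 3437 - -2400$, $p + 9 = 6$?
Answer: $-26339$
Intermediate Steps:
$p = -3$ ($p = -9 + 6 = -3$)
$l{\left(v \right)} = 5 - v \left(1 + v\right)$ ($l{\left(v \right)} = 5 - v \left(v + 1\right) = 5 - v \left(1 + v\right)$)
$z = 402$ ($z = 3 \cdot 134 = 402$)
$R = 5837$ ($R = 3437 + 2400 = 5837$)
$l{\left(-8 \right)} z - R = \left(5 - -8 - \left(-8\right)^{2}\right) 402 - 5837 = \left(5 + 8 - 64\right) 402 - 5837 = \left(-51\right) 402 - 5837 = -20502 - 5837 = -26339$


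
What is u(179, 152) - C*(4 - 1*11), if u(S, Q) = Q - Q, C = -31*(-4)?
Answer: 868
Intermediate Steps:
C = 124
u(S, Q) = 0
u(179, 152) - C*(4 - 1*11) = 0 - 124*(4 - 1*11) = 0 - 124*(4 - 11) = 0 - 124*(-7) = 0 - 1*(-868) = 0 + 868 = 868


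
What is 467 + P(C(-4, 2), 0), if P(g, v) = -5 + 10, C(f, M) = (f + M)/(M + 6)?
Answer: 472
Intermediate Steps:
C(f, M) = (M + f)/(6 + M)
P(g, v) = 5
467 + P(C(-4, 2), 0) = 467 + 5 = 472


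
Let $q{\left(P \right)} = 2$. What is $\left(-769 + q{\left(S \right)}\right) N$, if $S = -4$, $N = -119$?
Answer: $91273$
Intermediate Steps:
$\left(-769 + q{\left(S \right)}\right) N = \left(-769 + 2\right) \left(-119\right) = \left(-767\right) \left(-119\right) = 91273$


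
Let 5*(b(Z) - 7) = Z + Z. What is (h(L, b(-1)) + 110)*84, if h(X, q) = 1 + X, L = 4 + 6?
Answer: 10164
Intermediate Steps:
L = 10
b(Z) = 7 + 2*Z/5 (b(Z) = 7 + (Z + Z)/5 = 7 + (2*Z)/5 = 7 + 2*Z/5)
(h(L, b(-1)) + 110)*84 = ((1 + 10) + 110)*84 = (11 + 110)*84 = 121*84 = 10164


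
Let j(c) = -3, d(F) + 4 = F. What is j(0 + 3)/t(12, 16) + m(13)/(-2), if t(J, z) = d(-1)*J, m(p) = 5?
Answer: -49/20 ≈ -2.4500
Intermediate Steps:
d(F) = -4 + F
t(J, z) = -5*J (t(J, z) = (-4 - 1)*J = -5*J)
j(0 + 3)/t(12, 16) + m(13)/(-2) = -3/((-5*12)) + 5/(-2) = -3/(-60) + 5*(-1/2) = -3*(-1/60) - 5/2 = 1/20 - 5/2 = -49/20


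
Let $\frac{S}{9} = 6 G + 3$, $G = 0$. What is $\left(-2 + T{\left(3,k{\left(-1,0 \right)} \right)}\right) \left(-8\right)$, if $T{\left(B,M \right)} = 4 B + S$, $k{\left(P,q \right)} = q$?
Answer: $-296$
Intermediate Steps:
$S = 27$ ($S = 9 \left(6 \cdot 0 + 3\right) = 9 \left(0 + 3\right) = 9 \cdot 3 = 27$)
$T{\left(B,M \right)} = 27 + 4 B$ ($T{\left(B,M \right)} = 4 B + 27 = 27 + 4 B$)
$\left(-2 + T{\left(3,k{\left(-1,0 \right)} \right)}\right) \left(-8\right) = \left(-2 + \left(27 + 4 \cdot 3\right)\right) \left(-8\right) = \left(-2 + \left(27 + 12\right)\right) \left(-8\right) = \left(-2 + 39\right) \left(-8\right) = 37 \left(-8\right) = -296$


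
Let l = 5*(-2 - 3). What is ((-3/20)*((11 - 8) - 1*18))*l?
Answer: -225/4 ≈ -56.250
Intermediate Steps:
l = -25 (l = 5*(-5) = -25)
((-3/20)*((11 - 8) - 1*18))*l = ((-3/20)*((11 - 8) - 1*18))*(-25) = ((-3*1/20)*(3 - 18))*(-25) = -3/20*(-15)*(-25) = (9/4)*(-25) = -225/4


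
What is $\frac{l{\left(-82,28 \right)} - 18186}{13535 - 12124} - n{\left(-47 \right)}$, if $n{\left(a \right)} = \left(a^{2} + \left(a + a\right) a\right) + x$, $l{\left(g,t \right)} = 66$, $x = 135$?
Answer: $- \frac{9559302}{1411} \approx -6774.8$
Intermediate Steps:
$n{\left(a \right)} = 135 + 3 a^{2}$ ($n{\left(a \right)} = \left(a^{2} + \left(a + a\right) a\right) + 135 = \left(a^{2} + 2 a a\right) + 135 = \left(a^{2} + 2 a^{2}\right) + 135 = 3 a^{2} + 135 = 135 + 3 a^{2}$)
$\frac{l{\left(-82,28 \right)} - 18186}{13535 - 12124} - n{\left(-47 \right)} = \frac{66 - 18186}{13535 - 12124} - \left(135 + 3 \left(-47\right)^{2}\right) = - \frac{18120}{1411} - \left(135 + 3 \cdot 2209\right) = \left(-18120\right) \frac{1}{1411} - \left(135 + 6627\right) = - \frac{18120}{1411} - 6762 = - \frac{9559302}{1411}$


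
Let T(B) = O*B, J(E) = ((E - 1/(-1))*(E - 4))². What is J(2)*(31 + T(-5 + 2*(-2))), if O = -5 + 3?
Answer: 1764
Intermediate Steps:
J(E) = (1 + E)²*(-4 + E)² (J(E) = ((E - 1*(-1))*(-4 + E))² = ((E + 1)*(-4 + E))² = ((1 + E)*(-4 + E))² = (1 + E)²*(-4 + E)²)
O = -2
T(B) = -2*B
J(2)*(31 + T(-5 + 2*(-2))) = ((1 + 2)²*(-4 + 2)²)*(31 - 2*(-5 + 2*(-2))) = (3²*(-2)²)*(31 - 2*(-5 - 4)) = (9*4)*(31 - 2*(-9)) = 36*(31 + 18) = 36*49 = 1764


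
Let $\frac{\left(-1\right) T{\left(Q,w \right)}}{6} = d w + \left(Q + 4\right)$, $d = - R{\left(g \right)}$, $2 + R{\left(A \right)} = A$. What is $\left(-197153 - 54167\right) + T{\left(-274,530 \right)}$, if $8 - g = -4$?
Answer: $-217900$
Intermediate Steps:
$g = 12$ ($g = 8 - -4 = 8 + 4 = 12$)
$R{\left(A \right)} = -2 + A$
$d = -10$ ($d = - (-2 + 12) = \left(-1\right) 10 = -10$)
$T{\left(Q,w \right)} = -24 - 6 Q + 60 w$ ($T{\left(Q,w \right)} = - 6 \left(- 10 w + \left(Q + 4\right)\right) = - 6 \left(- 10 w + \left(4 + Q\right)\right) = - 6 \left(4 + Q - 10 w\right) = -24 - 6 Q + 60 w$)
$\left(-197153 - 54167\right) + T{\left(-274,530 \right)} = \left(-197153 - 54167\right) - -33420 = -251320 + \left(-24 + 1644 + 31800\right) = -251320 + 33420 = -217900$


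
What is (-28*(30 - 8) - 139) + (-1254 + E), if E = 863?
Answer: -1146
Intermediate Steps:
(-28*(30 - 8) - 139) + (-1254 + E) = (-28*(30 - 8) - 139) + (-1254 + 863) = (-28*22 - 139) - 391 = (-616 - 139) - 391 = -755 - 391 = -1146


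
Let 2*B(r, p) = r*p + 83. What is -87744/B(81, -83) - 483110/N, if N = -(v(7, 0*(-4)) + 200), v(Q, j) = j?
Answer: 810737/332 ≈ 2442.0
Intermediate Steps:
B(r, p) = 83/2 + p*r/2 (B(r, p) = (r*p + 83)/2 = (p*r + 83)/2 = (83 + p*r)/2 = 83/2 + p*r/2)
N = -200 (N = -(0*(-4) + 200) = -(0 + 200) = -1*200 = -200)
-87744/B(81, -83) - 483110/N = -87744/(83/2 + (½)*(-83)*81) - 483110/(-200) = -87744/(83/2 - 6723/2) - 483110*(-1/200) = -87744/(-3320) + 48311/20 = -87744*(-1/3320) + 48311/20 = 10968/415 + 48311/20 = 810737/332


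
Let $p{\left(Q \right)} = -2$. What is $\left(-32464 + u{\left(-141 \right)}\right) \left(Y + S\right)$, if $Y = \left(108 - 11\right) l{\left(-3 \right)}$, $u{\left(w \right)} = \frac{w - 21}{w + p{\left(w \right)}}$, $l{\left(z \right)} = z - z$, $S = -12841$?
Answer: $\frac{59610361790}{143} \approx 4.1686 \cdot 10^{8}$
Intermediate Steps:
$l{\left(z \right)} = 0$
$u{\left(w \right)} = \frac{-21 + w}{-2 + w}$ ($u{\left(w \right)} = \frac{w - 21}{w - 2} = \frac{-21 + w}{-2 + w}$)
$Y = 0$ ($Y = \left(108 - 11\right) 0 = 97 \cdot 0 = 0$)
$\left(-32464 + u{\left(-141 \right)}\right) \left(Y + S\right) = \left(-32464 + \frac{-21 - 141}{-2 - 141}\right) \left(0 - 12841\right) = \left(-32464 + \frac{1}{-143} \left(-162\right)\right) \left(-12841\right) = \left(-32464 - - \frac{162}{143}\right) \left(-12841\right) = \left(-32464 + \frac{162}{143}\right) \left(-12841\right) = \left(- \frac{4642190}{143}\right) \left(-12841\right) = \frac{59610361790}{143}$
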